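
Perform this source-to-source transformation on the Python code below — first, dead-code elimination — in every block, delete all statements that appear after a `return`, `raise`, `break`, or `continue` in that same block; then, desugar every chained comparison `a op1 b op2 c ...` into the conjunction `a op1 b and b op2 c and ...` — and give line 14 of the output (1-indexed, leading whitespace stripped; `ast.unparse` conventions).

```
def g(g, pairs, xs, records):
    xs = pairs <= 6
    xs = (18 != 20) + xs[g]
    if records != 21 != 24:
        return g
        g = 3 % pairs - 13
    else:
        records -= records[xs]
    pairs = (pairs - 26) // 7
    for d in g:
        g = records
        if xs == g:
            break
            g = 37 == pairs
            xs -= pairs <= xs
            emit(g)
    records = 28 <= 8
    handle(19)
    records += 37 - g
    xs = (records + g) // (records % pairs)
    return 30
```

Transformed code:
def g(g, pairs, xs, records):
    xs = pairs <= 6
    xs = (18 != 20) + xs[g]
    if records != 21 and 21 != 24:
        return g
    else:
        records -= records[xs]
    pairs = (pairs - 26) // 7
    for d in g:
        g = records
        if xs == g:
            break
    records = 28 <= 8
    handle(19)
    records += 37 - g
    xs = (records + g) // (records % pairs)
    return 30

handle(19)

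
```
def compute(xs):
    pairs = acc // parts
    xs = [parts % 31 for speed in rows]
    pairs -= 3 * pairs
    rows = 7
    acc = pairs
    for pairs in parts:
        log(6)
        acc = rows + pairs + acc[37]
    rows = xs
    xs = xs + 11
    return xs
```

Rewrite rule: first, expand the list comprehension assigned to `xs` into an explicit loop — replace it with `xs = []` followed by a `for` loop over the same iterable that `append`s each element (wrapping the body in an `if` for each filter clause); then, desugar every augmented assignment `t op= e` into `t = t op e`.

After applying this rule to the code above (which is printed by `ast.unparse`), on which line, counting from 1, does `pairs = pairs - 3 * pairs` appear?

Transformed code:
def compute(xs):
    pairs = acc // parts
    xs = []
    for speed in rows:
        xs.append(parts % 31)
    pairs = pairs - 3 * pairs
    rows = 7
    acc = pairs
    for pairs in parts:
        log(6)
        acc = rows + pairs + acc[37]
    rows = xs
    xs = xs + 11
    return xs

6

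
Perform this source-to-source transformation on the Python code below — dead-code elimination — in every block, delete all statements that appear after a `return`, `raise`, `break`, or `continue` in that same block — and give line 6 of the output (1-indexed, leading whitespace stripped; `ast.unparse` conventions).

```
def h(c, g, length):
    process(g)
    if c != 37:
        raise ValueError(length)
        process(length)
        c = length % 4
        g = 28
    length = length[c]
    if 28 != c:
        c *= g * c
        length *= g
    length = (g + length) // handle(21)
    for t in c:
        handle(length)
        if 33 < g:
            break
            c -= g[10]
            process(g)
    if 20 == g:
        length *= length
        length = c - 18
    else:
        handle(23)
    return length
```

Transformed code:
def h(c, g, length):
    process(g)
    if c != 37:
        raise ValueError(length)
    length = length[c]
    if 28 != c:
        c *= g * c
        length *= g
    length = (g + length) // handle(21)
    for t in c:
        handle(length)
        if 33 < g:
            break
    if 20 == g:
        length *= length
        length = c - 18
    else:
        handle(23)
    return length

if 28 != c:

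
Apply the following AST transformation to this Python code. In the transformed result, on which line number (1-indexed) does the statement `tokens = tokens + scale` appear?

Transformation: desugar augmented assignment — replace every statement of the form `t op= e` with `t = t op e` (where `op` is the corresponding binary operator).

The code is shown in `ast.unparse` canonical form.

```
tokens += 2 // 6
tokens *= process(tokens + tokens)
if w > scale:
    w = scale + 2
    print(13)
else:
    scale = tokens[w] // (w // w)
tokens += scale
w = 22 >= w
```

8

Transformed code:
tokens = tokens + 2 // 6
tokens = tokens * process(tokens + tokens)
if w > scale:
    w = scale + 2
    print(13)
else:
    scale = tokens[w] // (w // w)
tokens = tokens + scale
w = 22 >= w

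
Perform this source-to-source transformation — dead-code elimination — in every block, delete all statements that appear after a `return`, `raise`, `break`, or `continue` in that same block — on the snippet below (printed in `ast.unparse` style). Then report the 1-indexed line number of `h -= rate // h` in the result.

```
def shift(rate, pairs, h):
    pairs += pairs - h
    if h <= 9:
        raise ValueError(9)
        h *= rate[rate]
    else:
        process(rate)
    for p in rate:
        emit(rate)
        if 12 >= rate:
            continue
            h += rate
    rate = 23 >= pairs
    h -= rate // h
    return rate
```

12

Transformed code:
def shift(rate, pairs, h):
    pairs += pairs - h
    if h <= 9:
        raise ValueError(9)
    else:
        process(rate)
    for p in rate:
        emit(rate)
        if 12 >= rate:
            continue
    rate = 23 >= pairs
    h -= rate // h
    return rate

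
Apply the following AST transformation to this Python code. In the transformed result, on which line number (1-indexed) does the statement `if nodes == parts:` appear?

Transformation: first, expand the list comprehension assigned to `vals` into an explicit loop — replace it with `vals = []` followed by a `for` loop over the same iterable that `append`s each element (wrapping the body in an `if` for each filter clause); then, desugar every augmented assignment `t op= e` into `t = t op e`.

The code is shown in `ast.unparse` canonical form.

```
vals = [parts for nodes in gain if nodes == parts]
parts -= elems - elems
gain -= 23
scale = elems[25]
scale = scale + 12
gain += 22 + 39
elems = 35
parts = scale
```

Transformed code:
vals = []
for nodes in gain:
    if nodes == parts:
        vals.append(parts)
parts = parts - (elems - elems)
gain = gain - 23
scale = elems[25]
scale = scale + 12
gain = gain + (22 + 39)
elems = 35
parts = scale

3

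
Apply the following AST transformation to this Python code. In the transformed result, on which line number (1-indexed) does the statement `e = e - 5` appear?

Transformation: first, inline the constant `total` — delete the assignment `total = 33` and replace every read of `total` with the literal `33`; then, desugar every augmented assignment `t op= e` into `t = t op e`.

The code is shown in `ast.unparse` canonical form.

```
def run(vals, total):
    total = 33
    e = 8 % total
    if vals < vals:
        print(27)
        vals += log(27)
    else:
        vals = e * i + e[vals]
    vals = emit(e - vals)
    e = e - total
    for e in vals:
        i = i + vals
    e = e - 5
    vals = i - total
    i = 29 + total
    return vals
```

Transformed code:
def run(vals, total):
    e = 8 % 33
    if vals < vals:
        print(27)
        vals = vals + log(27)
    else:
        vals = e * i + e[vals]
    vals = emit(e - vals)
    e = e - 33
    for e in vals:
        i = i + vals
    e = e - 5
    vals = i - 33
    i = 29 + 33
    return vals

12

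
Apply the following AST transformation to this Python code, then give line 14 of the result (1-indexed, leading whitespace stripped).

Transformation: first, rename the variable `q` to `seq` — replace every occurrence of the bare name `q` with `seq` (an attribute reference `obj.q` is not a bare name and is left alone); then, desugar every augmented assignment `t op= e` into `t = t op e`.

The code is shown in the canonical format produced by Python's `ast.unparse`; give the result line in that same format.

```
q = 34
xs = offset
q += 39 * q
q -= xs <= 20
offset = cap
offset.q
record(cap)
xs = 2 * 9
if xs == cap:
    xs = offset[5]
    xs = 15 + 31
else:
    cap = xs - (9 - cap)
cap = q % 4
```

Transformed code:
seq = 34
xs = offset
seq = seq + 39 * seq
seq = seq - (xs <= 20)
offset = cap
offset.q
record(cap)
xs = 2 * 9
if xs == cap:
    xs = offset[5]
    xs = 15 + 31
else:
    cap = xs - (9 - cap)
cap = seq % 4

cap = seq % 4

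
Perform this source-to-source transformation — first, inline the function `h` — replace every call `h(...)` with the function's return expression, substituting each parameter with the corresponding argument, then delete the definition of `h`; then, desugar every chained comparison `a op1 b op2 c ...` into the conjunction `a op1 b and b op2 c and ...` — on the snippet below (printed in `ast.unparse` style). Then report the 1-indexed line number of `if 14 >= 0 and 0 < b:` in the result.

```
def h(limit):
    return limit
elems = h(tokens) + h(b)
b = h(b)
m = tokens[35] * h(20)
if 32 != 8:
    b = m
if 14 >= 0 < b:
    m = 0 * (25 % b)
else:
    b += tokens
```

6

Transformed code:
elems = tokens + b
b = b
m = tokens[35] * 20
if 32 != 8:
    b = m
if 14 >= 0 and 0 < b:
    m = 0 * (25 % b)
else:
    b += tokens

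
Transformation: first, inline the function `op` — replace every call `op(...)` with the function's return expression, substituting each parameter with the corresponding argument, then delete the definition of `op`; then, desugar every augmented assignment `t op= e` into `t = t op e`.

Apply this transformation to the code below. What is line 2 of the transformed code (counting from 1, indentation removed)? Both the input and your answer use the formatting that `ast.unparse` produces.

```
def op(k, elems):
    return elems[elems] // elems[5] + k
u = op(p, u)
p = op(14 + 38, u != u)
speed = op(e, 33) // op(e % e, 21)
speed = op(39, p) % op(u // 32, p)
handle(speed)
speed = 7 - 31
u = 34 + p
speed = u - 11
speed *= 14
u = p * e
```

p = (u != u)[u != u] // (u != u)[5] + (14 + 38)

Transformed code:
u = u[u] // u[5] + p
p = (u != u)[u != u] // (u != u)[5] + (14 + 38)
speed = (33[33] // 33[5] + e) // (21[21] // 21[5] + e % e)
speed = (p[p] // p[5] + 39) % (p[p] // p[5] + u // 32)
handle(speed)
speed = 7 - 31
u = 34 + p
speed = u - 11
speed = speed * 14
u = p * e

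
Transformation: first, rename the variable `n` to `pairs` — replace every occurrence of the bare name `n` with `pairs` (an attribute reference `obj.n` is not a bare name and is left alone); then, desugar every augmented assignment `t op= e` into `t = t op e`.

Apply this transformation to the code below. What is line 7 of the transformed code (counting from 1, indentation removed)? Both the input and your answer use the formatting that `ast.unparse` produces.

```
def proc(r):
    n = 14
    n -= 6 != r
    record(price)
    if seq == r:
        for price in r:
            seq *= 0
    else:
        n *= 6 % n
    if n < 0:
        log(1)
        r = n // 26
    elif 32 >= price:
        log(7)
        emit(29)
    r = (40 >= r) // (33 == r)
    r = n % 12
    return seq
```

Transformed code:
def proc(r):
    pairs = 14
    pairs = pairs - (6 != r)
    record(price)
    if seq == r:
        for price in r:
            seq = seq * 0
    else:
        pairs = pairs * (6 % pairs)
    if pairs < 0:
        log(1)
        r = pairs // 26
    elif 32 >= price:
        log(7)
        emit(29)
    r = (40 >= r) // (33 == r)
    r = pairs % 12
    return seq

seq = seq * 0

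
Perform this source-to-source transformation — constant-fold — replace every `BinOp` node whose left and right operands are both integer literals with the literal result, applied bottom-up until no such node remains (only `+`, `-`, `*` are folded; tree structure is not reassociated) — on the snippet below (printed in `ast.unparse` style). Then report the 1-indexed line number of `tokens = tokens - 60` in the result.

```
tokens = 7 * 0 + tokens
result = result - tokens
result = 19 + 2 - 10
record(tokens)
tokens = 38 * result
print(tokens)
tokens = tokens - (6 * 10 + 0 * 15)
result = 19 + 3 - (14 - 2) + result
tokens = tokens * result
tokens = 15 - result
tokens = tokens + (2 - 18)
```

7

Transformed code:
tokens = 0 + tokens
result = result - tokens
result = 11
record(tokens)
tokens = 38 * result
print(tokens)
tokens = tokens - 60
result = 10 + result
tokens = tokens * result
tokens = 15 - result
tokens = tokens + -16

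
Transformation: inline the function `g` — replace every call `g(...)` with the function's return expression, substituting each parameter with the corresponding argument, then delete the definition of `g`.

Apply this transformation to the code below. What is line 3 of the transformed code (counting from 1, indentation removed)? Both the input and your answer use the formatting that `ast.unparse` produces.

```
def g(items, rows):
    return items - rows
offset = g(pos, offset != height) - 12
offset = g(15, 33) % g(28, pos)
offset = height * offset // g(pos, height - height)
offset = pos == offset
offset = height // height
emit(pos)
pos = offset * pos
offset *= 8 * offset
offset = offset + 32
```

offset = height * offset // (pos - (height - height))

Transformed code:
offset = pos - (offset != height) - 12
offset = (15 - 33) % (28 - pos)
offset = height * offset // (pos - (height - height))
offset = pos == offset
offset = height // height
emit(pos)
pos = offset * pos
offset *= 8 * offset
offset = offset + 32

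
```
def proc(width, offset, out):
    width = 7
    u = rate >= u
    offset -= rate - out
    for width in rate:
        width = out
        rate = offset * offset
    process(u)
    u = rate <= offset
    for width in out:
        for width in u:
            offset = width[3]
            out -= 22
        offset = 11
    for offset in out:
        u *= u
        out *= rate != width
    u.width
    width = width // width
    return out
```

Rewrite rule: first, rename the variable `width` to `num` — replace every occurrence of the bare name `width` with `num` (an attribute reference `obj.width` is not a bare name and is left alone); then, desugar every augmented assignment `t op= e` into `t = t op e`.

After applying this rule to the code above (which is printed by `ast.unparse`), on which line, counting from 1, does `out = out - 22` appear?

Transformed code:
def proc(num, offset, out):
    num = 7
    u = rate >= u
    offset = offset - (rate - out)
    for num in rate:
        num = out
        rate = offset * offset
    process(u)
    u = rate <= offset
    for num in out:
        for num in u:
            offset = num[3]
            out = out - 22
        offset = 11
    for offset in out:
        u = u * u
        out = out * (rate != num)
    u.width
    num = num // num
    return out

13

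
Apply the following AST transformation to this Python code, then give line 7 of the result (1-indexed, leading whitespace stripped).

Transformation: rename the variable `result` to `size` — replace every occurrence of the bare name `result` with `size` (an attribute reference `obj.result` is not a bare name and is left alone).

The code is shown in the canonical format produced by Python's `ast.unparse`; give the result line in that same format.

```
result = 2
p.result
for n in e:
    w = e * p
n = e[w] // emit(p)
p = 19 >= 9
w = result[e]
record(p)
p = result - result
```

w = size[e]

Transformed code:
size = 2
p.result
for n in e:
    w = e * p
n = e[w] // emit(p)
p = 19 >= 9
w = size[e]
record(p)
p = size - size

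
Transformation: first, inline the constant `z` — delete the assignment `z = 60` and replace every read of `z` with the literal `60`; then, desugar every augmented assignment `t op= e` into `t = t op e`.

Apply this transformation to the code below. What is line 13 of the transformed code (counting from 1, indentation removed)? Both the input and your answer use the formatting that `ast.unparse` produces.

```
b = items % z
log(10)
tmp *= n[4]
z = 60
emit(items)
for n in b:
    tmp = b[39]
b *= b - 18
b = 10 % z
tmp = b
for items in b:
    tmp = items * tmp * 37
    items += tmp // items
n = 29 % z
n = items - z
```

n = 29 % 60

Transformed code:
b = items % 60
log(10)
tmp = tmp * n[4]
emit(items)
for n in b:
    tmp = b[39]
b = b * (b - 18)
b = 10 % 60
tmp = b
for items in b:
    tmp = items * tmp * 37
    items = items + tmp // items
n = 29 % 60
n = items - 60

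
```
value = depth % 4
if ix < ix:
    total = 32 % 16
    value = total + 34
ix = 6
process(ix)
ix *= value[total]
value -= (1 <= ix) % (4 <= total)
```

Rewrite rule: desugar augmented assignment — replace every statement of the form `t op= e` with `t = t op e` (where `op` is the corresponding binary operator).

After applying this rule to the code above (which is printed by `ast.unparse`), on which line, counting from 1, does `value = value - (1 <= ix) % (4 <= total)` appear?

Transformed code:
value = depth % 4
if ix < ix:
    total = 32 % 16
    value = total + 34
ix = 6
process(ix)
ix = ix * value[total]
value = value - (1 <= ix) % (4 <= total)

8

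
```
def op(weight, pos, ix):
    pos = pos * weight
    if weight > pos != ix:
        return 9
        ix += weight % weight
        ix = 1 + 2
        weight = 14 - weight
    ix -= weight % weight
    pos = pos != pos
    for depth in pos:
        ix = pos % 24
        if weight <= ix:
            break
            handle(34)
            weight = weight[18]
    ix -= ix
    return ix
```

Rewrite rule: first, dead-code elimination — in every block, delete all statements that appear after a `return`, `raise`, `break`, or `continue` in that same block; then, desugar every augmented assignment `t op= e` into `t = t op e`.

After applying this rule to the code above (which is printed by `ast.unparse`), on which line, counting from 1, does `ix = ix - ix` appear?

Transformed code:
def op(weight, pos, ix):
    pos = pos * weight
    if weight > pos != ix:
        return 9
    ix = ix - weight % weight
    pos = pos != pos
    for depth in pos:
        ix = pos % 24
        if weight <= ix:
            break
    ix = ix - ix
    return ix

11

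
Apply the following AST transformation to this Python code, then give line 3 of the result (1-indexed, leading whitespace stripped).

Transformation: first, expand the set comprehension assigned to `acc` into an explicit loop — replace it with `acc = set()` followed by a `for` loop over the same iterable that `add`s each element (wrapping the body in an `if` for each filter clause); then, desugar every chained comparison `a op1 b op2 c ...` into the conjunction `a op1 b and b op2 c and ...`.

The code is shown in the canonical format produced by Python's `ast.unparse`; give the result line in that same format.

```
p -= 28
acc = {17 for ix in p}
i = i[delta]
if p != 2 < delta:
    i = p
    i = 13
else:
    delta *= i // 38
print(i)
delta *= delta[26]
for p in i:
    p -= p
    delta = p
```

Transformed code:
p -= 28
acc = set()
for ix in p:
    acc.add(17)
i = i[delta]
if p != 2 and 2 < delta:
    i = p
    i = 13
else:
    delta *= i // 38
print(i)
delta *= delta[26]
for p in i:
    p -= p
    delta = p

for ix in p:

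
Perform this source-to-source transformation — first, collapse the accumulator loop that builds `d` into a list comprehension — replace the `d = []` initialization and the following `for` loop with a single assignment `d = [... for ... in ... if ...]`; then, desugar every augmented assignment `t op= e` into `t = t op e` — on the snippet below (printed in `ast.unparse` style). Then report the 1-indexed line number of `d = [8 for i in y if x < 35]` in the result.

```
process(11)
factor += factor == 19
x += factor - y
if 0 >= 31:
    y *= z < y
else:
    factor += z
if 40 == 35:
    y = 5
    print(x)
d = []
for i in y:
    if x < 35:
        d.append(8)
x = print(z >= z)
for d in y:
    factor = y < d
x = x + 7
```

11

Transformed code:
process(11)
factor = factor + (factor == 19)
x = x + (factor - y)
if 0 >= 31:
    y = y * (z < y)
else:
    factor = factor + z
if 40 == 35:
    y = 5
    print(x)
d = [8 for i in y if x < 35]
x = print(z >= z)
for d in y:
    factor = y < d
x = x + 7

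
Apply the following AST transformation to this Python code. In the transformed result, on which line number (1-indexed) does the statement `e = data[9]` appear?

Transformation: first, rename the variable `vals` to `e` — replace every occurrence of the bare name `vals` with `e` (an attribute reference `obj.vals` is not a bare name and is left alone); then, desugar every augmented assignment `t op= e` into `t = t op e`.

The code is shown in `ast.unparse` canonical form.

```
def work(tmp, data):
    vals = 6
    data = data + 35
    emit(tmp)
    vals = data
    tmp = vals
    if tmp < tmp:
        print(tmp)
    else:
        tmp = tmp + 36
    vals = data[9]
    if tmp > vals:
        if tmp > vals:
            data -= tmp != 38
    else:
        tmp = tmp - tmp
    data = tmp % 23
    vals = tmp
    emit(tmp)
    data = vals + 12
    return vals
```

Transformed code:
def work(tmp, data):
    e = 6
    data = data + 35
    emit(tmp)
    e = data
    tmp = e
    if tmp < tmp:
        print(tmp)
    else:
        tmp = tmp + 36
    e = data[9]
    if tmp > e:
        if tmp > e:
            data = data - (tmp != 38)
    else:
        tmp = tmp - tmp
    data = tmp % 23
    e = tmp
    emit(tmp)
    data = e + 12
    return e

11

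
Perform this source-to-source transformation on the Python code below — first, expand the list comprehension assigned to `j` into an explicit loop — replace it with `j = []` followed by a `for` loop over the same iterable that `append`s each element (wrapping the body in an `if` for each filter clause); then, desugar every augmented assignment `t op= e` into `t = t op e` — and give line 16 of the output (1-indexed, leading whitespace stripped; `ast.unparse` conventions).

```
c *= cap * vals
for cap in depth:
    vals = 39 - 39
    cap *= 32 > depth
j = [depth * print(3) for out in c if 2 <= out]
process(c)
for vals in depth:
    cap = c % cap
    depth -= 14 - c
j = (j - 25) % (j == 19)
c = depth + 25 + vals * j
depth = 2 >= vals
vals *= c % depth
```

Transformed code:
c = c * (cap * vals)
for cap in depth:
    vals = 39 - 39
    cap = cap * (32 > depth)
j = []
for out in c:
    if 2 <= out:
        j.append(depth * print(3))
process(c)
for vals in depth:
    cap = c % cap
    depth = depth - (14 - c)
j = (j - 25) % (j == 19)
c = depth + 25 + vals * j
depth = 2 >= vals
vals = vals * (c % depth)

vals = vals * (c % depth)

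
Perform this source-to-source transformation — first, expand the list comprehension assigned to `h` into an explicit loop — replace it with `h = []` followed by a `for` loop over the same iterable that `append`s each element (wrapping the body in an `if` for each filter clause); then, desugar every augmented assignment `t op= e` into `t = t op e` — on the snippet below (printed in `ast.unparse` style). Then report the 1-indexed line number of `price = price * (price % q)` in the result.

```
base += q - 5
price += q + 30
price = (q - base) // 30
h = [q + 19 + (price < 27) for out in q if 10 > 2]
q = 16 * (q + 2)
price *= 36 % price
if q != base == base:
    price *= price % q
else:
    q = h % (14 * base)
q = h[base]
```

Transformed code:
base = base + (q - 5)
price = price + (q + 30)
price = (q - base) // 30
h = []
for out in q:
    if 10 > 2:
        h.append(q + 19 + (price < 27))
q = 16 * (q + 2)
price = price * (36 % price)
if q != base == base:
    price = price * (price % q)
else:
    q = h % (14 * base)
q = h[base]

11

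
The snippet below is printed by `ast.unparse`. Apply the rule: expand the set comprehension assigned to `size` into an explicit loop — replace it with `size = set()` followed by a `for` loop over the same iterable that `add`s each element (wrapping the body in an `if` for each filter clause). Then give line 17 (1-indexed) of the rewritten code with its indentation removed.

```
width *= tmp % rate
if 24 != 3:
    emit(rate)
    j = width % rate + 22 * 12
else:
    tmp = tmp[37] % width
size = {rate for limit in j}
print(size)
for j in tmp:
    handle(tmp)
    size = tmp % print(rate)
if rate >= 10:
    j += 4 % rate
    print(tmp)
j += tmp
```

j += tmp

Transformed code:
width *= tmp % rate
if 24 != 3:
    emit(rate)
    j = width % rate + 22 * 12
else:
    tmp = tmp[37] % width
size = set()
for limit in j:
    size.add(rate)
print(size)
for j in tmp:
    handle(tmp)
    size = tmp % print(rate)
if rate >= 10:
    j += 4 % rate
    print(tmp)
j += tmp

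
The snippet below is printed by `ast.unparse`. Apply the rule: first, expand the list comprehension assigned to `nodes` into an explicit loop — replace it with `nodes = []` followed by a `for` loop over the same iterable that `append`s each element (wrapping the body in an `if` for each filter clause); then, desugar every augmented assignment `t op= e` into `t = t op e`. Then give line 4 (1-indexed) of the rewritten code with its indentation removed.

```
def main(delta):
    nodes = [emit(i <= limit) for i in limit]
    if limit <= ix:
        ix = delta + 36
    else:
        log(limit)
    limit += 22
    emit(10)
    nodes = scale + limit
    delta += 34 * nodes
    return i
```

Transformed code:
def main(delta):
    nodes = []
    for i in limit:
        nodes.append(emit(i <= limit))
    if limit <= ix:
        ix = delta + 36
    else:
        log(limit)
    limit = limit + 22
    emit(10)
    nodes = scale + limit
    delta = delta + 34 * nodes
    return i

nodes.append(emit(i <= limit))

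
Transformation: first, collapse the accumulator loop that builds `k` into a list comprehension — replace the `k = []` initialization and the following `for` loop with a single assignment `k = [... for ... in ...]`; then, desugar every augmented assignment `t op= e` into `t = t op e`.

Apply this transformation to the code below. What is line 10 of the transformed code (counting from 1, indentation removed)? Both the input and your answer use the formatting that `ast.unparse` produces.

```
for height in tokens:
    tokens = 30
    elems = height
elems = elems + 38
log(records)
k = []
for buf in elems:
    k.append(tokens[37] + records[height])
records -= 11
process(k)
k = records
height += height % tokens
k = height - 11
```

height = height + height % tokens

Transformed code:
for height in tokens:
    tokens = 30
    elems = height
elems = elems + 38
log(records)
k = [tokens[37] + records[height] for buf in elems]
records = records - 11
process(k)
k = records
height = height + height % tokens
k = height - 11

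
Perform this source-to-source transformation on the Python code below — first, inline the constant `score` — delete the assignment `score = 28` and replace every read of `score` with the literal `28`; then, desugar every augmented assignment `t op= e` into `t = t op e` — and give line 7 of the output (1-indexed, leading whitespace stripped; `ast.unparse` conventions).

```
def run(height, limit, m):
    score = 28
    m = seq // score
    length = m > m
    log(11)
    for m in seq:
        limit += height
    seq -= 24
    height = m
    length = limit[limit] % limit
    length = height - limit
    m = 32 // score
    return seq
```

Transformed code:
def run(height, limit, m):
    m = seq // 28
    length = m > m
    log(11)
    for m in seq:
        limit = limit + height
    seq = seq - 24
    height = m
    length = limit[limit] % limit
    length = height - limit
    m = 32 // 28
    return seq

seq = seq - 24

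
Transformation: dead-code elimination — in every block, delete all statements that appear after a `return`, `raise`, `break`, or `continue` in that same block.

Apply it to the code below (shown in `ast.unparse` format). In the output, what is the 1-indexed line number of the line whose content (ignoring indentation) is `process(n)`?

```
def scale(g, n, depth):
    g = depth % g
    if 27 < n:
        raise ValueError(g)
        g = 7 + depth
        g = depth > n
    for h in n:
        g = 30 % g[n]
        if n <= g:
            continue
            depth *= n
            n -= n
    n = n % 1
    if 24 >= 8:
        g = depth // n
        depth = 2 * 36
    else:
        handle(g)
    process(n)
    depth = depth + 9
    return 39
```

15

Transformed code:
def scale(g, n, depth):
    g = depth % g
    if 27 < n:
        raise ValueError(g)
    for h in n:
        g = 30 % g[n]
        if n <= g:
            continue
    n = n % 1
    if 24 >= 8:
        g = depth // n
        depth = 2 * 36
    else:
        handle(g)
    process(n)
    depth = depth + 9
    return 39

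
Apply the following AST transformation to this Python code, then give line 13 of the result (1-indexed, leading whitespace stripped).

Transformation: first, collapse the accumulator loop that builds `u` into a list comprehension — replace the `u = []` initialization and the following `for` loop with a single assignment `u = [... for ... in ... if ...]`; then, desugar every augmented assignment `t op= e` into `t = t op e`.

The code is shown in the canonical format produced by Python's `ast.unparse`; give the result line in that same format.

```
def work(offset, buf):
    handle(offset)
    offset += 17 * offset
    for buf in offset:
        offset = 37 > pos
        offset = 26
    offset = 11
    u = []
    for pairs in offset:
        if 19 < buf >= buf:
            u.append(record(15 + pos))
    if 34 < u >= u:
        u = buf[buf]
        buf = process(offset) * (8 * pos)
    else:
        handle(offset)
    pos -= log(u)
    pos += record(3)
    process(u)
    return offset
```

Transformed code:
def work(offset, buf):
    handle(offset)
    offset = offset + 17 * offset
    for buf in offset:
        offset = 37 > pos
        offset = 26
    offset = 11
    u = [record(15 + pos) for pairs in offset if 19 < buf >= buf]
    if 34 < u >= u:
        u = buf[buf]
        buf = process(offset) * (8 * pos)
    else:
        handle(offset)
    pos = pos - log(u)
    pos = pos + record(3)
    process(u)
    return offset

handle(offset)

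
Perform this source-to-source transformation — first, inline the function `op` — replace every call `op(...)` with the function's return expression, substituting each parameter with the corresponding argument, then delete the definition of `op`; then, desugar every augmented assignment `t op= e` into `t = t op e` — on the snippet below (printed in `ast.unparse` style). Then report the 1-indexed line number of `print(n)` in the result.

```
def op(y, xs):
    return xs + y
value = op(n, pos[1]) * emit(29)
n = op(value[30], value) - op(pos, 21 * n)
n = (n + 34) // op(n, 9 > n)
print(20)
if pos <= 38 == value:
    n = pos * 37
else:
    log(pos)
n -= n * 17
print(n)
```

10

Transformed code:
value = (pos[1] + n) * emit(29)
n = value + value[30] - (21 * n + pos)
n = (n + 34) // ((9 > n) + n)
print(20)
if pos <= 38 == value:
    n = pos * 37
else:
    log(pos)
n = n - n * 17
print(n)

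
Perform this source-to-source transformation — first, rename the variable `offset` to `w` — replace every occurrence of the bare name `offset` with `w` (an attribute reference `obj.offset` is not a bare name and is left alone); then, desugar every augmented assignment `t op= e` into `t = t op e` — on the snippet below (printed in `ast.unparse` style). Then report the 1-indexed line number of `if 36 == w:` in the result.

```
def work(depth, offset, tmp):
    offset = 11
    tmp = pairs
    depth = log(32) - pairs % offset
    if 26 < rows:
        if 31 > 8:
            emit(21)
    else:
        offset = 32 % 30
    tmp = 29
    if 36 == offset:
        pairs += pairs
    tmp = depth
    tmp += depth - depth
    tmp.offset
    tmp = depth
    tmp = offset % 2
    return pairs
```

11

Transformed code:
def work(depth, w, tmp):
    w = 11
    tmp = pairs
    depth = log(32) - pairs % w
    if 26 < rows:
        if 31 > 8:
            emit(21)
    else:
        w = 32 % 30
    tmp = 29
    if 36 == w:
        pairs = pairs + pairs
    tmp = depth
    tmp = tmp + (depth - depth)
    tmp.offset
    tmp = depth
    tmp = w % 2
    return pairs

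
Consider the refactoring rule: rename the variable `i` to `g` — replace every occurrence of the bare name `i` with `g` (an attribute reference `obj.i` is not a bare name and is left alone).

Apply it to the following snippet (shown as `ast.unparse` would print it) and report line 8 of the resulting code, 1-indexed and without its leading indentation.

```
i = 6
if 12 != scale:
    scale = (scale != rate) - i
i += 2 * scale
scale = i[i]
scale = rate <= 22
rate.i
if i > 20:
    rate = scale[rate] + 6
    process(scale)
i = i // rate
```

Transformed code:
g = 6
if 12 != scale:
    scale = (scale != rate) - g
g += 2 * scale
scale = g[g]
scale = rate <= 22
rate.i
if g > 20:
    rate = scale[rate] + 6
    process(scale)
g = g // rate

if g > 20:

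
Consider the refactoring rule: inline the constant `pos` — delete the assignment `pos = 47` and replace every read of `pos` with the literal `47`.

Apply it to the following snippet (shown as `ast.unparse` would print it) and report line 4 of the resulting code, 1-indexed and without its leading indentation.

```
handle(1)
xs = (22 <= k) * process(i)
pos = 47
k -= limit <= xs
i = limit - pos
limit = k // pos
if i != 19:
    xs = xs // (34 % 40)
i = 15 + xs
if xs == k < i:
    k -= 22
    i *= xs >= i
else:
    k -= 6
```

i = limit - 47

Transformed code:
handle(1)
xs = (22 <= k) * process(i)
k -= limit <= xs
i = limit - 47
limit = k // 47
if i != 19:
    xs = xs // (34 % 40)
i = 15 + xs
if xs == k < i:
    k -= 22
    i *= xs >= i
else:
    k -= 6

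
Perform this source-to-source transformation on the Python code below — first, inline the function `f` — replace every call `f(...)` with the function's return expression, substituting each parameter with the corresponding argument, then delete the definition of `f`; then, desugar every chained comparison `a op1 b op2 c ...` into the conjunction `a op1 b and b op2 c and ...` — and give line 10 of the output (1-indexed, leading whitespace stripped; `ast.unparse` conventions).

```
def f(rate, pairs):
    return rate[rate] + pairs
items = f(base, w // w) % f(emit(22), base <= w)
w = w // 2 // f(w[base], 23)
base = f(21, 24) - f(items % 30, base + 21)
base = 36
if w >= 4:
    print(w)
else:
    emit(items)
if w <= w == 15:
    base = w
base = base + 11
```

Transformed code:
items = (base[base] + w // w) % (emit(22)[emit(22)] + (base <= w))
w = w // 2 // (w[base][w[base]] + 23)
base = 21[21] + 24 - ((items % 30)[items % 30] + (base + 21))
base = 36
if w >= 4:
    print(w)
else:
    emit(items)
if w <= w and w == 15:
    base = w
base = base + 11

base = w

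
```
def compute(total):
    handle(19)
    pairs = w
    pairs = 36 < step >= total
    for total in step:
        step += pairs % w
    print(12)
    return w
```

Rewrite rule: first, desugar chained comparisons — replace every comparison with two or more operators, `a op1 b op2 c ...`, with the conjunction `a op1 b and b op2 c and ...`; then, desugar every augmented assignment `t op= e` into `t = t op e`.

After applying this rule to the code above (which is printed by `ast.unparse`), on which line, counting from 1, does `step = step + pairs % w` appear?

6

Transformed code:
def compute(total):
    handle(19)
    pairs = w
    pairs = 36 < step and step >= total
    for total in step:
        step = step + pairs % w
    print(12)
    return w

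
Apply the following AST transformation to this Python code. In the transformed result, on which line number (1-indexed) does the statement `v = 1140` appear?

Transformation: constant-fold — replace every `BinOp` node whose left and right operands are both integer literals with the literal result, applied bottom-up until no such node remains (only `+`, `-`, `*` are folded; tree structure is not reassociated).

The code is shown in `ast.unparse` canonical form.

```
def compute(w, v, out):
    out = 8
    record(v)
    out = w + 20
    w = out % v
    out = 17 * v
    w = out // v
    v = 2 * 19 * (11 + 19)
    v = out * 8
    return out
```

Transformed code:
def compute(w, v, out):
    out = 8
    record(v)
    out = w + 20
    w = out % v
    out = 17 * v
    w = out // v
    v = 1140
    v = out * 8
    return out

8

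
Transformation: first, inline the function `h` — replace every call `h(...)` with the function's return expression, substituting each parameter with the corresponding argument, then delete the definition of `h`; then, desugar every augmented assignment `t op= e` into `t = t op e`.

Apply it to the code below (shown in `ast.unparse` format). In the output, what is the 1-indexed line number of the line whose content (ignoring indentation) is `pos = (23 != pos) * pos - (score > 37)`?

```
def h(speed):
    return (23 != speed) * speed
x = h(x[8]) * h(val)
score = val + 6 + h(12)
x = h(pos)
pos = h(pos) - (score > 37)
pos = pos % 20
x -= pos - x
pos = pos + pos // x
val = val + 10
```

4

Transformed code:
x = (23 != x[8]) * x[8] * ((23 != val) * val)
score = val + 6 + (23 != 12) * 12
x = (23 != pos) * pos
pos = (23 != pos) * pos - (score > 37)
pos = pos % 20
x = x - (pos - x)
pos = pos + pos // x
val = val + 10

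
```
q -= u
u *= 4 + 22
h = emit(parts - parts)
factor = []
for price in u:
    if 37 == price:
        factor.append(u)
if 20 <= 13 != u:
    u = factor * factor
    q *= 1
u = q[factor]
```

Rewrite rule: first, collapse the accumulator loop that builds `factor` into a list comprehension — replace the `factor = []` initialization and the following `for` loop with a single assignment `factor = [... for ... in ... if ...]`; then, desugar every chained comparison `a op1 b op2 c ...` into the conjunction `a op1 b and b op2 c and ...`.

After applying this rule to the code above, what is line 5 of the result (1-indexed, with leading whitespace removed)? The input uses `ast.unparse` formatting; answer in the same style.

if 20 <= 13 and 13 != u:

Transformed code:
q -= u
u *= 4 + 22
h = emit(parts - parts)
factor = [u for price in u if 37 == price]
if 20 <= 13 and 13 != u:
    u = factor * factor
    q *= 1
u = q[factor]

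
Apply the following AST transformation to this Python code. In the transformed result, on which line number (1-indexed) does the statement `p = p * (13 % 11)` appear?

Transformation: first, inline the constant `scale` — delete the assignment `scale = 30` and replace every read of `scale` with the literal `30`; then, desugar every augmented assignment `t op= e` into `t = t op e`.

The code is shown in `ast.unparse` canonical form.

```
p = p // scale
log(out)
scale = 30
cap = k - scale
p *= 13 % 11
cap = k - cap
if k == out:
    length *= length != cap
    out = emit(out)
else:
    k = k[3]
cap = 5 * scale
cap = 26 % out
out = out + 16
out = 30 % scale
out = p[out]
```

4

Transformed code:
p = p // 30
log(out)
cap = k - 30
p = p * (13 % 11)
cap = k - cap
if k == out:
    length = length * (length != cap)
    out = emit(out)
else:
    k = k[3]
cap = 5 * 30
cap = 26 % out
out = out + 16
out = 30 % 30
out = p[out]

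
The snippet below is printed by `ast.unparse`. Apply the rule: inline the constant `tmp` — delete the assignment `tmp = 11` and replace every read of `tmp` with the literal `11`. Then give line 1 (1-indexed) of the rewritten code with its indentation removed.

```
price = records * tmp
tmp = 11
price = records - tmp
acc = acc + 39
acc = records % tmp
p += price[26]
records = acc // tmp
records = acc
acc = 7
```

Transformed code:
price = records * 11
price = records - 11
acc = acc + 39
acc = records % 11
p += price[26]
records = acc // 11
records = acc
acc = 7

price = records * 11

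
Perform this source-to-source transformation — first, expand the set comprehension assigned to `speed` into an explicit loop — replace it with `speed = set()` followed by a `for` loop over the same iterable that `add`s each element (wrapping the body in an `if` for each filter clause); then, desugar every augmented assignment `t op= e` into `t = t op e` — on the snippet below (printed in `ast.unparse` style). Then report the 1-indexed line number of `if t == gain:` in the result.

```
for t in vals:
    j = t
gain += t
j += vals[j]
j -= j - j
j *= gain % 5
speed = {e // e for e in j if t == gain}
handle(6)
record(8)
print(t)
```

9

Transformed code:
for t in vals:
    j = t
gain = gain + t
j = j + vals[j]
j = j - (j - j)
j = j * (gain % 5)
speed = set()
for e in j:
    if t == gain:
        speed.add(e // e)
handle(6)
record(8)
print(t)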